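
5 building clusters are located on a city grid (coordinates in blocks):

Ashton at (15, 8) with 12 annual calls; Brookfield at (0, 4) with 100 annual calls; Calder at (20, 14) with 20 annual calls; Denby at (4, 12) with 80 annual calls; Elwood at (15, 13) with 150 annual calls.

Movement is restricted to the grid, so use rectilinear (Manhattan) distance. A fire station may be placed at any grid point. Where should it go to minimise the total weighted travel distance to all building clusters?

Manhattan distance separates: Σwᵢ(|x−xᵢ|+|y−yᵢ|) = Σwᵢ|x−xᵢ| + Σwᵢ|y−yᵢ|, so x and y are optimised independently as 1-D weighted medians.
Total weight W = 362; half = 181.
x-coordinate, sorted with cumulative weight:
  x=0 (Brookfield, w=100) cum 100
  x=4 (Denby, w=80) cum 180
  x=15 (Ashton, w=12) cum 192  ← median
  x=15 (Elwood, w=150) cum 342
  x=20 (Calder, w=20) cum 362
⇒ x* = 15
y-coordinate, sorted with cumulative weight:
  y=4 (Brookfield, w=100) cum 100
  y=8 (Ashton, w=12) cum 112
  y=12 (Denby, w=80) cum 192  ← median
  y=13 (Elwood, w=150) cum 342
  y=14 (Calder, w=20) cum 362
⇒ y* = 12

(15, 12)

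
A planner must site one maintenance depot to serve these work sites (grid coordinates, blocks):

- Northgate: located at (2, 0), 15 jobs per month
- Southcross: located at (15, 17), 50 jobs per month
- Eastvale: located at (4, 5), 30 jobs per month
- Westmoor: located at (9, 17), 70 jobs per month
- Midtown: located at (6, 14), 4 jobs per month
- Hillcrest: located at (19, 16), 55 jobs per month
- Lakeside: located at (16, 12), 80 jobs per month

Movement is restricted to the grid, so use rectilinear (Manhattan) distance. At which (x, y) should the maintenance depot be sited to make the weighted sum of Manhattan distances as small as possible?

(15, 16)

Manhattan distance separates: Σwᵢ(|x−xᵢ|+|y−yᵢ|) = Σwᵢ|x−xᵢ| + Σwᵢ|y−yᵢ|, so x and y are optimised independently as 1-D weighted medians.
Total weight W = 304; half = 152.
x-coordinate, sorted with cumulative weight:
  x=2 (Northgate, w=15) cum 15
  x=4 (Eastvale, w=30) cum 45
  x=6 (Midtown, w=4) cum 49
  x=9 (Westmoor, w=70) cum 119
  x=15 (Southcross, w=50) cum 169  ← median
  x=16 (Lakeside, w=80) cum 249
  x=19 (Hillcrest, w=55) cum 304
⇒ x* = 15
y-coordinate, sorted with cumulative weight:
  y=0 (Northgate, w=15) cum 15
  y=5 (Eastvale, w=30) cum 45
  y=12 (Lakeside, w=80) cum 125
  y=14 (Midtown, w=4) cum 129
  y=16 (Hillcrest, w=55) cum 184  ← median
  y=17 (Southcross, w=50) cum 234
  y=17 (Westmoor, w=70) cum 304
⇒ y* = 16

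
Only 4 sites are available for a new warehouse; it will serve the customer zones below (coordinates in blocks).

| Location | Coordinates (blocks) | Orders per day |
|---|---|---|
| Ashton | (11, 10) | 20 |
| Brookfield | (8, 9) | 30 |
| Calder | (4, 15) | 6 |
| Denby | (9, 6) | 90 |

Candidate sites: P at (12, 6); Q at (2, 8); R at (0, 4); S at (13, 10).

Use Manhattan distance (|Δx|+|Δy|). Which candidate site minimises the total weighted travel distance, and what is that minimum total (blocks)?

Total weighted distance at each candidate:
  P (12, 6): total = 682
  Q (2, 8): total = 1294
  R (0, 4): total = 1810
  S (13, 10): total = 1024
Minimum is at P with total 682 blocks.

P, total 682 blocks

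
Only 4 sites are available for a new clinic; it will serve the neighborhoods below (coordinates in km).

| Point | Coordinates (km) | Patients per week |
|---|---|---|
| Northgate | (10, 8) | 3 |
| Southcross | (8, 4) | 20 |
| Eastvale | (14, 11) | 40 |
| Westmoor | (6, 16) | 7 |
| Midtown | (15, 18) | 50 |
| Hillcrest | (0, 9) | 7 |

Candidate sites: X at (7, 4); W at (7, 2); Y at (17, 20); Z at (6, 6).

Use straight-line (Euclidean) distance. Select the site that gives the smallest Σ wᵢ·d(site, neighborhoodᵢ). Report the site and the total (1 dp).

Total weighted distance at each candidate:
  X (7, 4): total = 1381.7
  W (7, 2): total = 1582.9
  Y (17, 20): total = 1153.4
  Z (6, 6): total = 1314.3
Minimum is at Y with total 1153.4 km.

Y, total 1153.4 km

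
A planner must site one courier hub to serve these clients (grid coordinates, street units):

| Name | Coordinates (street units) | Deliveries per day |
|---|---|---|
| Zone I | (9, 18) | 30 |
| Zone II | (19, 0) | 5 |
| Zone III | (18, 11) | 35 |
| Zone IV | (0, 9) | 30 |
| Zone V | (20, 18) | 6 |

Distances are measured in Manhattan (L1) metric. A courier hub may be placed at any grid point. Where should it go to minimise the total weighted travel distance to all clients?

(9, 11)

Manhattan distance separates: Σwᵢ(|x−xᵢ|+|y−yᵢ|) = Σwᵢ|x−xᵢ| + Σwᵢ|y−yᵢ|, so x and y are optimised independently as 1-D weighted medians.
Total weight W = 106; half = 53.
x-coordinate, sorted with cumulative weight:
  x=0 (Zone IV, w=30) cum 30
  x=9 (Zone I, w=30) cum 60  ← median
  x=18 (Zone III, w=35) cum 95
  x=19 (Zone II, w=5) cum 100
  x=20 (Zone V, w=6) cum 106
⇒ x* = 9
y-coordinate, sorted with cumulative weight:
  y=0 (Zone II, w=5) cum 5
  y=9 (Zone IV, w=30) cum 35
  y=11 (Zone III, w=35) cum 70  ← median
  y=18 (Zone I, w=30) cum 100
  y=18 (Zone V, w=6) cum 106
⇒ y* = 11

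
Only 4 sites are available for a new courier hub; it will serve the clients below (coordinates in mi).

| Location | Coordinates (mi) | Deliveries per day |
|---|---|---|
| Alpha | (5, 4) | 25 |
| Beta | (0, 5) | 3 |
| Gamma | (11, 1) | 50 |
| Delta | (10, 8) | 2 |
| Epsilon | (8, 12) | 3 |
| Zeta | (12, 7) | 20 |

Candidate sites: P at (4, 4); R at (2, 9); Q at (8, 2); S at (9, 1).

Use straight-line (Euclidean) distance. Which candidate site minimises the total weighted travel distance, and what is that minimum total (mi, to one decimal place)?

S, total 436.0 mi

Total weighted distance at each candidate:
  P (4, 4): total = 630.3
  R (2, 9): total = 1001.5
  Q (8, 2): total = 444.6
  S (9, 1): total = 436.0
Minimum is at S with total 436.0 mi.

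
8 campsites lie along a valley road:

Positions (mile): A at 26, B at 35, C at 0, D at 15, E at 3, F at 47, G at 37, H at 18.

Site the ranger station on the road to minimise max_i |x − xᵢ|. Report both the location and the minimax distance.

location 23.5, max distance 23.5

The 1-center on a line is the midpoint of the two extreme points: leftmost at 0, rightmost at 47.
Optimal location = (0 + 47)/2 = 23.5; maximum distance = (47 − 0)/2 = 23.5.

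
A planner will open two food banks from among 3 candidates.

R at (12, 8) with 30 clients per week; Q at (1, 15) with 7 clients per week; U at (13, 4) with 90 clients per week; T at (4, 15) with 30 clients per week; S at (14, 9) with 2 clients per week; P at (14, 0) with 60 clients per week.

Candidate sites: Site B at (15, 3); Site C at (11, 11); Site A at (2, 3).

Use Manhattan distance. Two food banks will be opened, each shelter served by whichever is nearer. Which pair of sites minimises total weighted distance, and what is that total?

{Site B, Site C}, total 1068

Evaluate every pair (each demand assigned to the nearer of the two):
  {Site B, Site C}: total = 1068
  {Site B, Site A}: total = 1275
  {Site C, Site A}: total = 2201
Best pair: {Site B, Site C} with total 1068.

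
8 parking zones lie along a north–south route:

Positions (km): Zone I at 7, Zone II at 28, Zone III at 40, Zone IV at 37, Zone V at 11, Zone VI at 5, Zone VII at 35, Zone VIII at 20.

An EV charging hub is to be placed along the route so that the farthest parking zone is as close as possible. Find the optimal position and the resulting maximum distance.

location 22.5, max distance 17.5

The 1-center on a line is the midpoint of the two extreme points: leftmost at 5, rightmost at 40.
Optimal location = (5 + 40)/2 = 22.5; maximum distance = (40 − 5)/2 = 17.5.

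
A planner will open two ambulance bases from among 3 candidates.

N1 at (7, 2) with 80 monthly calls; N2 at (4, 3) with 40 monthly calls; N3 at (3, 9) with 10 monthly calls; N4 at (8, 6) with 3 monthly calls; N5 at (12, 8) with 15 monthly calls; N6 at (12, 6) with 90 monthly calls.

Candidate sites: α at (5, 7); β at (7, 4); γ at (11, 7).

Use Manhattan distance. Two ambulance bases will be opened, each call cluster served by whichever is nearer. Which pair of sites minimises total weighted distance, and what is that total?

Evaluate every pair (each demand assigned to the nearer of the two):
  {β, γ}: total = 629
  {α, γ}: total = 1022
  {α, β}: total = 1119
Best pair: {β, γ} with total 629.

{β, γ}, total 629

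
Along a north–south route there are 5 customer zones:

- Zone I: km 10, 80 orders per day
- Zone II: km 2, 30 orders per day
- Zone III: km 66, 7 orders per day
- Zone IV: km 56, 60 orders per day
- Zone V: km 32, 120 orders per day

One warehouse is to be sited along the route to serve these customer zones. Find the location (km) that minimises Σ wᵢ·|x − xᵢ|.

For a sum of weighted absolute distances on a line, the optimum is the weighted median (not the mean). Total weight W = 297; half-weight = 148.5.
Sort by position and accumulate weight:
  km 2 (Zone II, w=30) → cum 30
  km 10 (Zone I, w=80) → cum 110
  km 32 (Zone V, w=120) → cum 230  ≥ 148.5 → median here
  km 56 (Zone IV, w=60) → cum 290
  km 66 (Zone III, w=7) → cum 297
Optimal location: km 32.

x = 32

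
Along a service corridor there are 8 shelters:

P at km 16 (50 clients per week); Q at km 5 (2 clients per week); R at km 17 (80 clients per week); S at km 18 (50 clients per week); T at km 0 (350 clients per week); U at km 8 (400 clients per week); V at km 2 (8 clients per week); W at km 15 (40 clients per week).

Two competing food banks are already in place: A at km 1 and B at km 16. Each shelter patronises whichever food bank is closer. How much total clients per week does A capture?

The indifferent point is the midpoint (1+16)/2 = 8.5; shelters left of it (closer to A at 1) go to A, those right go to B.
  T at 0 (w=350) → A
  V at 2 (w=8) → A
  Q at 5 (w=2) → A
  U at 8 (w=400) → A
  W at 15 (w=40) → B
  P at 16 (w=50) → B
  R at 17 (w=80) → B
  S at 18 (w=50) → B
A captures 760; B captures 220.

760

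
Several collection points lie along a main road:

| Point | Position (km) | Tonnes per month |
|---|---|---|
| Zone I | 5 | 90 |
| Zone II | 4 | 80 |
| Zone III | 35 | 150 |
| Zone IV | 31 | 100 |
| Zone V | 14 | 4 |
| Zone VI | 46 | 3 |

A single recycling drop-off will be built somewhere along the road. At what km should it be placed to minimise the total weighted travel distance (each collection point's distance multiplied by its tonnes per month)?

x = 31

For a sum of weighted absolute distances on a line, the optimum is the weighted median (not the mean). Total weight W = 427; half-weight = 213.5.
Sort by position and accumulate weight:
  km 4 (Zone II, w=80) → cum 80
  km 5 (Zone I, w=90) → cum 170
  km 14 (Zone V, w=4) → cum 174
  km 31 (Zone IV, w=100) → cum 274  ≥ 213.5 → median here
  km 35 (Zone III, w=150) → cum 424
  km 46 (Zone VI, w=3) → cum 427
Optimal location: km 31.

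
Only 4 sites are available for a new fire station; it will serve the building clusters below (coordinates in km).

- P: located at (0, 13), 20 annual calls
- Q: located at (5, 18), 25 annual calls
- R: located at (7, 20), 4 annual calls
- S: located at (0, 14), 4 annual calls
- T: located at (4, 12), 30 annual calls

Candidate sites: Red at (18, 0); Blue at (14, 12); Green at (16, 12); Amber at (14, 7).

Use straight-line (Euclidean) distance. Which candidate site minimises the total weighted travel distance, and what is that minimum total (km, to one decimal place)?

Total weighted distance at each candidate:
  Red (18, 0): total = 1734.9
  Blue (14, 12): total = 950.2
  Green (16, 12): total = 1106.5
  Amber (14, 7): total = 1117.0
Minimum is at Blue with total 950.2 km.

Blue, total 950.2 km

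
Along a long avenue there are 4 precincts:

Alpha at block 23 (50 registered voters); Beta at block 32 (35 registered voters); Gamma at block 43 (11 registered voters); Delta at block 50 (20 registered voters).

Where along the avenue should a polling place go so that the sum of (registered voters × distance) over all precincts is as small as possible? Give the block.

x = 32

For a sum of weighted absolute distances on a line, the optimum is the weighted median (not the mean). Total weight W = 116; half-weight = 58.
Sort by position and accumulate weight:
  block 23 (Alpha, w=50) → cum 50
  block 32 (Beta, w=35) → cum 85  ≥ 58 → median here
  block 43 (Gamma, w=11) → cum 96
  block 50 (Delta, w=20) → cum 116
Optimal location: block 32.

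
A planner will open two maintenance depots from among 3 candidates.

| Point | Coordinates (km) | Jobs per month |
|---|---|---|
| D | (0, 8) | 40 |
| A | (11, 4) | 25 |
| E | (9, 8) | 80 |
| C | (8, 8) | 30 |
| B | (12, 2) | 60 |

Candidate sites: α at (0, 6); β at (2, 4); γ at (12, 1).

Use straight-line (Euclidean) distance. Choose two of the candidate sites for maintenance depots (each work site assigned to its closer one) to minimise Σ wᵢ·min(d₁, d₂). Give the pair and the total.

{α, γ}, total 1070.2

Evaluate every pair (each demand assigned to the nearer of the two):
  {α, γ}: total = 1070.2
  {β, γ}: total = 1143.5
  {α, β}: total = 1778.2
Best pair: {α, γ} with total 1070.2.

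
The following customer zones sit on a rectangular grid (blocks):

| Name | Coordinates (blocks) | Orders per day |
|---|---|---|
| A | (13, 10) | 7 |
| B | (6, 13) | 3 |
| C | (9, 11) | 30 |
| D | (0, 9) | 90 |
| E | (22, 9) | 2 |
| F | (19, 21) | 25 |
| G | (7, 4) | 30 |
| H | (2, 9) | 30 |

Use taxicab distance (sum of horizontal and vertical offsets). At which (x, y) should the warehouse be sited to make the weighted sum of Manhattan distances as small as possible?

Manhattan distance separates: Σwᵢ(|x−xᵢ|+|y−yᵢ|) = Σwᵢ|x−xᵢ| + Σwᵢ|y−yᵢ|, so x and y are optimised independently as 1-D weighted medians.
Total weight W = 217; half = 108.5.
x-coordinate, sorted with cumulative weight:
  x=0 (D, w=90) cum 90
  x=2 (H, w=30) cum 120  ← median
  x=6 (B, w=3) cum 123
  x=7 (G, w=30) cum 153
  x=9 (C, w=30) cum 183
  x=13 (A, w=7) cum 190
  x=19 (F, w=25) cum 215
  x=22 (E, w=2) cum 217
⇒ x* = 2
y-coordinate, sorted with cumulative weight:
  y=4 (G, w=30) cum 30
  y=9 (D, w=90) cum 120  ← median
  y=9 (E, w=2) cum 122
  y=9 (H, w=30) cum 152
  y=10 (A, w=7) cum 159
  y=11 (C, w=30) cum 189
  y=13 (B, w=3) cum 192
  y=21 (F, w=25) cum 217
⇒ y* = 9

(2, 9)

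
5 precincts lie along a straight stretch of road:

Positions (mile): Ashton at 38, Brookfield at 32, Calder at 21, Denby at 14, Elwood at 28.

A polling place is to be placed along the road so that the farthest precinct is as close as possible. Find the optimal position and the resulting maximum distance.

location 26, max distance 12

The 1-center on a line is the midpoint of the two extreme points: leftmost at 14, rightmost at 38.
Optimal location = (14 + 38)/2 = 26; maximum distance = (38 − 14)/2 = 12.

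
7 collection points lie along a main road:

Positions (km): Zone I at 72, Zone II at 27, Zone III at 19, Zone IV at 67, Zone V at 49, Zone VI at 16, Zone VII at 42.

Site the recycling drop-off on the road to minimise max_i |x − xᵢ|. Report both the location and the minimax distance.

The 1-center on a line is the midpoint of the two extreme points: leftmost at 16, rightmost at 72.
Optimal location = (16 + 72)/2 = 44; maximum distance = (72 − 16)/2 = 28.

location 44, max distance 28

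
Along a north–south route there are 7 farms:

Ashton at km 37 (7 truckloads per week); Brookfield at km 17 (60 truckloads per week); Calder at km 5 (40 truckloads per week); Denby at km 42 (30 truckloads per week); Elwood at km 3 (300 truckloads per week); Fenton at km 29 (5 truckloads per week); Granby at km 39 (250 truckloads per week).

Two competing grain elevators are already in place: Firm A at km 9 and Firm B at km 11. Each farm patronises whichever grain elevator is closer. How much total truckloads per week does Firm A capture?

The indifferent point is the midpoint (9+11)/2 = 10; farms left of it (closer to Firm A at 9) go to Firm A, those right go to Firm B.
  Elwood at 3 (w=300) → Firm A
  Calder at 5 (w=40) → Firm A
  Brookfield at 17 (w=60) → Firm B
  Fenton at 29 (w=5) → Firm B
  Ashton at 37 (w=7) → Firm B
  Granby at 39 (w=250) → Firm B
  Denby at 42 (w=30) → Firm B
Firm A captures 340; Firm B captures 352.

340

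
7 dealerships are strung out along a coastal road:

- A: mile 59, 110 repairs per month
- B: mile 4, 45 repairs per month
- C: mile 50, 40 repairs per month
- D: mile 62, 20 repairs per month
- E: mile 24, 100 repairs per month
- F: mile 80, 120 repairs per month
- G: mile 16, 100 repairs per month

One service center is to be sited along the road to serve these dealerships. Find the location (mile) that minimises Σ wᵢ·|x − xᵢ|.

For a sum of weighted absolute distances on a line, the optimum is the weighted median (not the mean). Total weight W = 535; half-weight = 267.5.
Sort by position and accumulate weight:
  mile 4 (B, w=45) → cum 45
  mile 16 (G, w=100) → cum 145
  mile 24 (E, w=100) → cum 245
  mile 50 (C, w=40) → cum 285  ≥ 267.5 → median here
  mile 59 (A, w=110) → cum 395
  mile 62 (D, w=20) → cum 415
  mile 80 (F, w=120) → cum 535
Optimal location: mile 50.

x = 50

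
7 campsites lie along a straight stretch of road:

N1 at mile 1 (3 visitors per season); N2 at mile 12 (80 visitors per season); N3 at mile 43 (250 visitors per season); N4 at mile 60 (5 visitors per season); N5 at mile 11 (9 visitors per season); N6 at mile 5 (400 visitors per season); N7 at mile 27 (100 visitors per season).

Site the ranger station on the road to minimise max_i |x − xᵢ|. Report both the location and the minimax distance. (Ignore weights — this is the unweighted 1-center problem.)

location 30.5, max distance 29.5

The 1-center on a line is the midpoint of the two extreme points: leftmost at 1, rightmost at 60.
Optimal location = (1 + 60)/2 = 30.5; maximum distance = (60 − 1)/2 = 29.5.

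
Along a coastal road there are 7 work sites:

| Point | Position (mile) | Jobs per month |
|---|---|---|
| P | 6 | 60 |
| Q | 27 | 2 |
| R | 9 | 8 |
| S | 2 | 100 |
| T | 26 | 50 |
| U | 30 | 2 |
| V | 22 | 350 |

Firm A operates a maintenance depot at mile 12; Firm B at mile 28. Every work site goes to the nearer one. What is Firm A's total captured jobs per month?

The indifferent point is the midpoint (12+28)/2 = 20; work sites left of it (closer to Firm A at 12) go to Firm A, those right go to Firm B.
  S at 2 (w=100) → Firm A
  P at 6 (w=60) → Firm A
  R at 9 (w=8) → Firm A
  V at 22 (w=350) → Firm B
  T at 26 (w=50) → Firm B
  Q at 27 (w=2) → Firm B
  U at 30 (w=2) → Firm B
Firm A captures 168; Firm B captures 404.

168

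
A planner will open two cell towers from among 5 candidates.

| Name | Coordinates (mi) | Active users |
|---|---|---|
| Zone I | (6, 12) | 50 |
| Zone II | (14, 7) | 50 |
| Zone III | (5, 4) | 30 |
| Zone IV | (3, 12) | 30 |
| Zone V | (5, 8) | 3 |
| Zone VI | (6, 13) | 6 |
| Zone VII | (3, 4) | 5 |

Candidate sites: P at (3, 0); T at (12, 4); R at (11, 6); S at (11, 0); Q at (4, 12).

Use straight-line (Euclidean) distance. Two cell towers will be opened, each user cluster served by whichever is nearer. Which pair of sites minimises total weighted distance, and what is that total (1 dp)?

{R, Q}, total 543.9

Evaluate every pair (each demand assigned to the nearer of the two):
  {R, Q}: total = 543.9
  {T, Q}: total = 586.4
  {S, Q}: total = 793.2
  {P, Q}: total = 869.0
  {P, R}: total = 1073.4
  {T, R}: total = 1150.2
  {R, S}: total = 1150.2
  {P, T}: total = 1283.5
  {T, S}: total = 1385.3
  {P, S}: total = 1618.2
Best pair: {R, Q} with total 543.9.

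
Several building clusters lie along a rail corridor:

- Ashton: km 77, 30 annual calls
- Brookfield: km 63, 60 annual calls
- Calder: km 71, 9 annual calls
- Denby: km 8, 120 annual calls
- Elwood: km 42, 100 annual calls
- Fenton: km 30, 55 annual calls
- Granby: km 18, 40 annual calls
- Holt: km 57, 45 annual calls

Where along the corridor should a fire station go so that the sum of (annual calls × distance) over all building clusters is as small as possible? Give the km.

For a sum of weighted absolute distances on a line, the optimum is the weighted median (not the mean). Total weight W = 459; half-weight = 229.5.
Sort by position and accumulate weight:
  km 8 (Denby, w=120) → cum 120
  km 18 (Granby, w=40) → cum 160
  km 30 (Fenton, w=55) → cum 215
  km 42 (Elwood, w=100) → cum 315  ≥ 229.5 → median here
  km 57 (Holt, w=45) → cum 360
  km 63 (Brookfield, w=60) → cum 420
  km 71 (Calder, w=9) → cum 429
  km 77 (Ashton, w=30) → cum 459
Optimal location: km 42.

x = 42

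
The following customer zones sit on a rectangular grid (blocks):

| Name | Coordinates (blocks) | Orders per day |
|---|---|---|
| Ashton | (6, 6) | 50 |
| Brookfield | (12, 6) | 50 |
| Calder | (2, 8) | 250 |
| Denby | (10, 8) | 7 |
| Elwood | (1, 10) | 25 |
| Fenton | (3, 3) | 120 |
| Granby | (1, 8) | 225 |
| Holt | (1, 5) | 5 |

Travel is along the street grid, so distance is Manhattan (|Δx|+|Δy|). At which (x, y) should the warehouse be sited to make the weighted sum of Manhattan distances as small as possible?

(2, 8)

Manhattan distance separates: Σwᵢ(|x−xᵢ|+|y−yᵢ|) = Σwᵢ|x−xᵢ| + Σwᵢ|y−yᵢ|, so x and y are optimised independently as 1-D weighted medians.
Total weight W = 732; half = 366.
x-coordinate, sorted with cumulative weight:
  x=1 (Elwood, w=25) cum 25
  x=1 (Granby, w=225) cum 250
  x=1 (Holt, w=5) cum 255
  x=2 (Calder, w=250) cum 505  ← median
  x=3 (Fenton, w=120) cum 625
  x=6 (Ashton, w=50) cum 675
  x=10 (Denby, w=7) cum 682
  x=12 (Brookfield, w=50) cum 732
⇒ x* = 2
y-coordinate, sorted with cumulative weight:
  y=3 (Fenton, w=120) cum 120
  y=5 (Holt, w=5) cum 125
  y=6 (Ashton, w=50) cum 175
  y=6 (Brookfield, w=50) cum 225
  y=8 (Calder, w=250) cum 475  ← median
  y=8 (Denby, w=7) cum 482
  y=8 (Granby, w=225) cum 707
  y=10 (Elwood, w=25) cum 732
⇒ y* = 8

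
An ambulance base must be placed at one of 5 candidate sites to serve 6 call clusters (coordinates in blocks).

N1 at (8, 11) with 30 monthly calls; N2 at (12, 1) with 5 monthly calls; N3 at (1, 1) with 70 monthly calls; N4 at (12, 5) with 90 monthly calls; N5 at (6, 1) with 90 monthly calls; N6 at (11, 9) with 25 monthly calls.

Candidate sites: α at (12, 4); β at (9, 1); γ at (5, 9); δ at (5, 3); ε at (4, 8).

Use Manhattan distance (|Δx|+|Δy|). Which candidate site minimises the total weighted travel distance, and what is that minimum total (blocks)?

Total weighted distance at each candidate:
  α (12, 4): total = 2375
  β (9, 1): total = 2055
  γ (5, 9): total = 3015
  δ (5, 3): total = 2175
  ε (4, 8): total = 2985
Minimum is at β with total 2055 blocks.

β, total 2055 blocks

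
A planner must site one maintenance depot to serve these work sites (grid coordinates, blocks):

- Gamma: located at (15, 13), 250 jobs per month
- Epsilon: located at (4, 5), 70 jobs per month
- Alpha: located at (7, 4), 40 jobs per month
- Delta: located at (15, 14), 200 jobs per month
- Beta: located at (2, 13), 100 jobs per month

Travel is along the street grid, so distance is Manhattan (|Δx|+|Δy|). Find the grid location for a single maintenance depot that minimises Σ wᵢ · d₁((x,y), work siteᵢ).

Manhattan distance separates: Σwᵢ(|x−xᵢ|+|y−yᵢ|) = Σwᵢ|x−xᵢ| + Σwᵢ|y−yᵢ|, so x and y are optimised independently as 1-D weighted medians.
Total weight W = 660; half = 330.
x-coordinate, sorted with cumulative weight:
  x=2 (Beta, w=100) cum 100
  x=4 (Epsilon, w=70) cum 170
  x=7 (Alpha, w=40) cum 210
  x=15 (Gamma, w=250) cum 460  ← median
  x=15 (Delta, w=200) cum 660
⇒ x* = 15
y-coordinate, sorted with cumulative weight:
  y=4 (Alpha, w=40) cum 40
  y=5 (Epsilon, w=70) cum 110
  y=13 (Gamma, w=250) cum 360  ← median
  y=13 (Beta, w=100) cum 460
  y=14 (Delta, w=200) cum 660
⇒ y* = 13

(15, 13)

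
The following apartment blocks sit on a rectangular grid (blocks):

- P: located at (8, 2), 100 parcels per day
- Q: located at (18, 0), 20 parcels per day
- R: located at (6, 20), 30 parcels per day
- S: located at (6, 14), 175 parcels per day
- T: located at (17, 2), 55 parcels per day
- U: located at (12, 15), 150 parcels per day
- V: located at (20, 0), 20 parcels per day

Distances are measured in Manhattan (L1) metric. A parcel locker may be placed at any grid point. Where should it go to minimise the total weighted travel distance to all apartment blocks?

(8, 14)

Manhattan distance separates: Σwᵢ(|x−xᵢ|+|y−yᵢ|) = Σwᵢ|x−xᵢ| + Σwᵢ|y−yᵢ|, so x and y are optimised independently as 1-D weighted medians.
Total weight W = 550; half = 275.
x-coordinate, sorted with cumulative weight:
  x=6 (R, w=30) cum 30
  x=6 (S, w=175) cum 205
  x=8 (P, w=100) cum 305  ← median
  x=12 (U, w=150) cum 455
  x=17 (T, w=55) cum 510
  x=18 (Q, w=20) cum 530
  x=20 (V, w=20) cum 550
⇒ x* = 8
y-coordinate, sorted with cumulative weight:
  y=0 (Q, w=20) cum 20
  y=0 (V, w=20) cum 40
  y=2 (P, w=100) cum 140
  y=2 (T, w=55) cum 195
  y=14 (S, w=175) cum 370  ← median
  y=15 (U, w=150) cum 520
  y=20 (R, w=30) cum 550
⇒ y* = 14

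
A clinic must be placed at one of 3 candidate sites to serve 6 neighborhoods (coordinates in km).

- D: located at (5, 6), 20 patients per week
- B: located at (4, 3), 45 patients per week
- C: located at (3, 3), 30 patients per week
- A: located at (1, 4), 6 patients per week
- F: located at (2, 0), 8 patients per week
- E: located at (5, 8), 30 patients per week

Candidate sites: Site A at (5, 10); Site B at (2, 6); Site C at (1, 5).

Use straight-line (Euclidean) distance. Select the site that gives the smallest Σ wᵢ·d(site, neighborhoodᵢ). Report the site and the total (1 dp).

Total weighted distance at each candidate:
  Site A (5, 10): total = 803.4
  Site B (2, 6): total = 486.7
  Site C (1, 5): total = 526.4
Minimum is at Site B with total 486.7 km.

Site B, total 486.7 km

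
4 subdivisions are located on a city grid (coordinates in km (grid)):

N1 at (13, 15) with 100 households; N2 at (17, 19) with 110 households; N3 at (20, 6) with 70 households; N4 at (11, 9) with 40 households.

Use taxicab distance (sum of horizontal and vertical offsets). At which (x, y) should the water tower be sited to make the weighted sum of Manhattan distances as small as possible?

Manhattan distance separates: Σwᵢ(|x−xᵢ|+|y−yᵢ|) = Σwᵢ|x−xᵢ| + Σwᵢ|y−yᵢ|, so x and y are optimised independently as 1-D weighted medians.
Total weight W = 320; half = 160.
x-coordinate, sorted with cumulative weight:
  x=11 (N4, w=40) cum 40
  x=13 (N1, w=100) cum 140
  x=17 (N2, w=110) cum 250  ← median
  x=20 (N3, w=70) cum 320
⇒ x* = 17
y-coordinate, sorted with cumulative weight:
  y=6 (N3, w=70) cum 70
  y=9 (N4, w=40) cum 110
  y=15 (N1, w=100) cum 210  ← median
  y=19 (N2, w=110) cum 320
⇒ y* = 15

(17, 15)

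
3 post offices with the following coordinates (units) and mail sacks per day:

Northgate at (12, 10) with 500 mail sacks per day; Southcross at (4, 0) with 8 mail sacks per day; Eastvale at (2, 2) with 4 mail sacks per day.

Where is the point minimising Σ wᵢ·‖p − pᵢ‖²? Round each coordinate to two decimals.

(11.80, 9.78)

The minimiser of Σwᵢ‖p−pᵢ‖² is the weighted centroid p* = (Σwᵢpᵢ)/(Σwᵢ).
Σwᵢ = 512.
Σwᵢxᵢ = 500·12 + 8·4 + 4·2 = 6040.
Σwᵢyᵢ = 500·10 + 8·0 + 4·2 = 5008.
x* = 6040/512 = 11.80, y* = 5008/512 = 9.78.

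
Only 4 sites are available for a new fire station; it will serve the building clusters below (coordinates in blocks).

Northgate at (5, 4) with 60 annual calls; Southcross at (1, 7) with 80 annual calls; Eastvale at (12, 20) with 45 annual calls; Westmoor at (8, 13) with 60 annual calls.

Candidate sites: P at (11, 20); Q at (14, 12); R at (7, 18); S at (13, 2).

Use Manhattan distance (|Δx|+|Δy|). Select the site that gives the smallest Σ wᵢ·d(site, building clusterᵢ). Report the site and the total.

Total weighted distance at each candidate:
  P (11, 20): total = 3805
  Q (14, 12): total = 3330
  R (7, 18): total = 2995
  S (13, 2): total = 3775
Minimum is at R with total 2995 blocks.

R, total 2995 blocks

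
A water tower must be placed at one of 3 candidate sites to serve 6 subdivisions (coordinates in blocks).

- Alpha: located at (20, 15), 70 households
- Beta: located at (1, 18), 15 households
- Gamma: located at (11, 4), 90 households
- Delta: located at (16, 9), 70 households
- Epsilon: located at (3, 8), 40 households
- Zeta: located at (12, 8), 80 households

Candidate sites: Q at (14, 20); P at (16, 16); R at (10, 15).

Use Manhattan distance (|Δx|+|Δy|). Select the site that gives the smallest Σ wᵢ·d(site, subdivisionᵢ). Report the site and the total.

R, total 4080 blocks

Total weighted distance at each candidate:
  Q (14, 20): total = 5655
  P (16, 16): total = 4425
  R (10, 15): total = 4080
Minimum is at R with total 4080 blocks.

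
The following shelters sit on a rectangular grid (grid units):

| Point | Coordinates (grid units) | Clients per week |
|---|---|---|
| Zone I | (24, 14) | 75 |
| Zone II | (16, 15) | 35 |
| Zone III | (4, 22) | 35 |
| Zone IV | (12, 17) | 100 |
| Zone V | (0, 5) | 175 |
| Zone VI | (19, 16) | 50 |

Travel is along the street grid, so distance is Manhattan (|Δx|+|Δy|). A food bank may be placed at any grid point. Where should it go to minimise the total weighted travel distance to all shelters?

Manhattan distance separates: Σwᵢ(|x−xᵢ|+|y−yᵢ|) = Σwᵢ|x−xᵢ| + Σwᵢ|y−yᵢ|, so x and y are optimised independently as 1-D weighted medians.
Total weight W = 470; half = 235.
x-coordinate, sorted with cumulative weight:
  x=0 (Zone V, w=175) cum 175
  x=4 (Zone III, w=35) cum 210
  x=12 (Zone IV, w=100) cum 310  ← median
  x=16 (Zone II, w=35) cum 345
  x=19 (Zone VI, w=50) cum 395
  x=24 (Zone I, w=75) cum 470
⇒ x* = 12
y-coordinate, sorted with cumulative weight:
  y=5 (Zone V, w=175) cum 175
  y=14 (Zone I, w=75) cum 250  ← median
  y=15 (Zone II, w=35) cum 285
  y=16 (Zone VI, w=50) cum 335
  y=17 (Zone IV, w=100) cum 435
  y=22 (Zone III, w=35) cum 470
⇒ y* = 14

(12, 14)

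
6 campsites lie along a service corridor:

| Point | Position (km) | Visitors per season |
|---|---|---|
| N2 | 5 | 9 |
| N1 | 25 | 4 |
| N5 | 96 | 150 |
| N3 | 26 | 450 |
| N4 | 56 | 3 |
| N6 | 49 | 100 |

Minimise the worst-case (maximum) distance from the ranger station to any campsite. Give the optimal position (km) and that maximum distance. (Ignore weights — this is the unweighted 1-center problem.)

location 50.5, max distance 45.5

The 1-center on a line is the midpoint of the two extreme points: leftmost at 5, rightmost at 96.
Optimal location = (5 + 96)/2 = 50.5; maximum distance = (96 − 5)/2 = 45.5.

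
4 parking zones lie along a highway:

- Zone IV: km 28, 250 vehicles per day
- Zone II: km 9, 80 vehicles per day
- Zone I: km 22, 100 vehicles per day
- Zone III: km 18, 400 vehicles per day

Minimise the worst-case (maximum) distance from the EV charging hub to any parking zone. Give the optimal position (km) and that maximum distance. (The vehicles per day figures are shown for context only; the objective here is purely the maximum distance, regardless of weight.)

location 18.5, max distance 9.5

The 1-center on a line is the midpoint of the two extreme points: leftmost at 9, rightmost at 28.
Optimal location = (9 + 28)/2 = 18.5; maximum distance = (28 − 9)/2 = 9.5.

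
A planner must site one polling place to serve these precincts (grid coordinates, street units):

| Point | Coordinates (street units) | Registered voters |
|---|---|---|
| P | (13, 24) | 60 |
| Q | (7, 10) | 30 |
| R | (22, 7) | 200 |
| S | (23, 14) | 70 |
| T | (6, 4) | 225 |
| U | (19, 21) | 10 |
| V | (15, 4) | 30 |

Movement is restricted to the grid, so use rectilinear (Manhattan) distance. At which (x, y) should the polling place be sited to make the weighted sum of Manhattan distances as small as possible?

Manhattan distance separates: Σwᵢ(|x−xᵢ|+|y−yᵢ|) = Σwᵢ|x−xᵢ| + Σwᵢ|y−yᵢ|, so x and y are optimised independently as 1-D weighted medians.
Total weight W = 625; half = 312.5.
x-coordinate, sorted with cumulative weight:
  x=6 (T, w=225) cum 225
  x=7 (Q, w=30) cum 255
  x=13 (P, w=60) cum 315  ← median
  x=15 (V, w=30) cum 345
  x=19 (U, w=10) cum 355
  x=22 (R, w=200) cum 555
  x=23 (S, w=70) cum 625
⇒ x* = 13
y-coordinate, sorted with cumulative weight:
  y=4 (T, w=225) cum 225
  y=4 (V, w=30) cum 255
  y=7 (R, w=200) cum 455  ← median
  y=10 (Q, w=30) cum 485
  y=14 (S, w=70) cum 555
  y=21 (U, w=10) cum 565
  y=24 (P, w=60) cum 625
⇒ y* = 7

(13, 7)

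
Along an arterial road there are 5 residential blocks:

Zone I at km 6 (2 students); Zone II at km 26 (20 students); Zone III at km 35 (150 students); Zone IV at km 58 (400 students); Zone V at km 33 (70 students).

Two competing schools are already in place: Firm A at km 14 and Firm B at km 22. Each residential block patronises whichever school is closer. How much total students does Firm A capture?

2

The indifferent point is the midpoint (14+22)/2 = 18; residential blocks left of it (closer to Firm A at 14) go to Firm A, those right go to Firm B.
  Zone I at 6 (w=2) → Firm A
  Zone II at 26 (w=20) → Firm B
  Zone V at 33 (w=70) → Firm B
  Zone III at 35 (w=150) → Firm B
  Zone IV at 58 (w=400) → Firm B
Firm A captures 2; Firm B captures 640.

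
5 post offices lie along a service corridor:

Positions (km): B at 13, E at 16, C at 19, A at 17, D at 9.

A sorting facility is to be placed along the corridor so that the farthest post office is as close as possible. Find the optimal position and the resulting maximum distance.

location 14, max distance 5

The 1-center on a line is the midpoint of the two extreme points: leftmost at 9, rightmost at 19.
Optimal location = (9 + 19)/2 = 14; maximum distance = (19 − 9)/2 = 5.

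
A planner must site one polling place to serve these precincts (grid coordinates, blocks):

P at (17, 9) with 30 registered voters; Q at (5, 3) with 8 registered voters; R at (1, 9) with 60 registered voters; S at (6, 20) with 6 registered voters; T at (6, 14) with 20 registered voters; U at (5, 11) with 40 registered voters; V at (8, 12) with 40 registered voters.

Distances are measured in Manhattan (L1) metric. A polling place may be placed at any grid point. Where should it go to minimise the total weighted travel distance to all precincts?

Manhattan distance separates: Σwᵢ(|x−xᵢ|+|y−yᵢ|) = Σwᵢ|x−xᵢ| + Σwᵢ|y−yᵢ|, so x and y are optimised independently as 1-D weighted medians.
Total weight W = 204; half = 102.
x-coordinate, sorted with cumulative weight:
  x=1 (R, w=60) cum 60
  x=5 (Q, w=8) cum 68
  x=5 (U, w=40) cum 108  ← median
  x=6 (S, w=6) cum 114
  x=6 (T, w=20) cum 134
  x=8 (V, w=40) cum 174
  x=17 (P, w=30) cum 204
⇒ x* = 5
y-coordinate, sorted with cumulative weight:
  y=3 (Q, w=8) cum 8
  y=9 (P, w=30) cum 38
  y=9 (R, w=60) cum 98
  y=11 (U, w=40) cum 138  ← median
  y=12 (V, w=40) cum 178
  y=14 (T, w=20) cum 198
  y=20 (S, w=6) cum 204
⇒ y* = 11

(5, 11)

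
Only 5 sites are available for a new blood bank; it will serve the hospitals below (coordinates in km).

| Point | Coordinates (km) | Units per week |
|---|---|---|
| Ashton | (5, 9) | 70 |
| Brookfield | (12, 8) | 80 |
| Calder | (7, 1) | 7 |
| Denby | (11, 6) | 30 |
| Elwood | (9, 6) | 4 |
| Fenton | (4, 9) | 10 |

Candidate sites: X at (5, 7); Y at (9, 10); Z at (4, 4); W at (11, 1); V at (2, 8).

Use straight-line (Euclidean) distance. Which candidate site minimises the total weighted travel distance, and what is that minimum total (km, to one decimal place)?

Y, total 842.8 km

Total weighted distance at each candidate:
  X (5, 7): total = 971.3
  Y (9, 10): total = 842.8
  Z (4, 4): total = 1392.1
  W (11, 1): total = 1571.5
  V (2, 8): total = 1409.6
Minimum is at Y with total 842.8 km.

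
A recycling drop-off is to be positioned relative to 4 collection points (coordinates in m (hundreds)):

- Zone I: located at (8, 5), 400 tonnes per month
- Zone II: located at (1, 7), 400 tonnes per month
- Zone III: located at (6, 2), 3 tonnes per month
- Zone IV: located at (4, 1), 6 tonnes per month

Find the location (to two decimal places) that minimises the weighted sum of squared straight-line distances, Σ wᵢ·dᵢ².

The minimiser of Σwᵢ‖p−pᵢ‖² is the weighted centroid p* = (Σwᵢpᵢ)/(Σwᵢ).
Σwᵢ = 809.
Σwᵢxᵢ = 400·8 + 400·1 + 3·6 + 6·4 = 3642.
Σwᵢyᵢ = 400·5 + 400·7 + 3·2 + 6·1 = 4812.
x* = 3642/809 = 4.50, y* = 4812/809 = 5.95.

(4.50, 5.95)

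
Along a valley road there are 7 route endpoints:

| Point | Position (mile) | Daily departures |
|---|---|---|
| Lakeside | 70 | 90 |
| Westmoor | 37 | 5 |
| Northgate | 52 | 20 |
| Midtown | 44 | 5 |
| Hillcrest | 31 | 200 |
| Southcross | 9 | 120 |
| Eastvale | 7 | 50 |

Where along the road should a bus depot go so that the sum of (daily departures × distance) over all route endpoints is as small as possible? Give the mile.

x = 31

For a sum of weighted absolute distances on a line, the optimum is the weighted median (not the mean). Total weight W = 490; half-weight = 245.
Sort by position and accumulate weight:
  mile 7 (Eastvale, w=50) → cum 50
  mile 9 (Southcross, w=120) → cum 170
  mile 31 (Hillcrest, w=200) → cum 370  ≥ 245 → median here
  mile 37 (Westmoor, w=5) → cum 375
  mile 44 (Midtown, w=5) → cum 380
  mile 52 (Northgate, w=20) → cum 400
  mile 70 (Lakeside, w=90) → cum 490
Optimal location: mile 31.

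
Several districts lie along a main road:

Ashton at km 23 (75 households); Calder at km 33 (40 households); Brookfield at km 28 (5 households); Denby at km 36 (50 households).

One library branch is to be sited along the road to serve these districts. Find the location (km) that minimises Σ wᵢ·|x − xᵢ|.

For a sum of weighted absolute distances on a line, the optimum is the weighted median (not the mean). Total weight W = 170; half-weight = 85.
Sort by position and accumulate weight:
  km 23 (Ashton, w=75) → cum 75
  km 28 (Brookfield, w=5) → cum 80
  km 33 (Calder, w=40) → cum 120  ≥ 85 → median here
  km 36 (Denby, w=50) → cum 170
Optimal location: km 33.

x = 33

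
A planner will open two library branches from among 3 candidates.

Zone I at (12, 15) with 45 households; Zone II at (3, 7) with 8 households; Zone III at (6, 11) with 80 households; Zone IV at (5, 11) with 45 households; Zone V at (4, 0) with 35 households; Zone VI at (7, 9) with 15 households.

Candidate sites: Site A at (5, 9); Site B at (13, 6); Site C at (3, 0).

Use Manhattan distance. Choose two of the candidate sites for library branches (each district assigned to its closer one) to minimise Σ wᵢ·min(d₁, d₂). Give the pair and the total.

Evaluate every pair (each demand assigned to the nearer of the two):
  {Site A, Site C}: total = 1012
  {Site A, Site B}: total = 1192
  {Site B, Site C}: total = 2221
Best pair: {Site A, Site C} with total 1012.

{Site A, Site C}, total 1012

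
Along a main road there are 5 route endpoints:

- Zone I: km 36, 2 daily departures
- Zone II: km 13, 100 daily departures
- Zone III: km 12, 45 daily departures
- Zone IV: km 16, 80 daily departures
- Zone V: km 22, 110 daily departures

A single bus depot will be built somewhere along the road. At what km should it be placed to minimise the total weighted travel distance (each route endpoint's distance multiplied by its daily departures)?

For a sum of weighted absolute distances on a line, the optimum is the weighted median (not the mean). Total weight W = 337; half-weight = 168.5.
Sort by position and accumulate weight:
  km 12 (Zone III, w=45) → cum 45
  km 13 (Zone II, w=100) → cum 145
  km 16 (Zone IV, w=80) → cum 225  ≥ 168.5 → median here
  km 22 (Zone V, w=110) → cum 335
  km 36 (Zone I, w=2) → cum 337
Optimal location: km 16.

x = 16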